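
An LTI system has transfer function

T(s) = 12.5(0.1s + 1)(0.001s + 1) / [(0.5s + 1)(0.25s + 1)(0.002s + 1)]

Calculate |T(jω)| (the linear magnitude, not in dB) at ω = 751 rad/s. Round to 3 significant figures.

0.00923

At ω = 751 rad/s:
zero (1 + j751·0.1) = 1 + j75.1 → |·| ≈ 75.107, ∠ ≈ 89.24°
zero (1 + j751·0.001) = 1 + j0.751 → |·| ≈ 1.2506, ∠ ≈ 36.91°
pole (1 + j751·0.5) = 1 + j375.5 → |·| ≈ 375.5, ∠ ≈ 89.85°
pole (1 + j751·0.25) = 1 + j187.75 → |·| ≈ 187.75, ∠ ≈ 89.69°
pole (1 + j751·0.002) = 1 + j1.502 → |·| ≈ 1.8044, ∠ ≈ 56.35°
|T| = 12.5 · 75.107 · 1.2506 / (375.5 · 187.75 · 1.8044) ≈ 0.0092297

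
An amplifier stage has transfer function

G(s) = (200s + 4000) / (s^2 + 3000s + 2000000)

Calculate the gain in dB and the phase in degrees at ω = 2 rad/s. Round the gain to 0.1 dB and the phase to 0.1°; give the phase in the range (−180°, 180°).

Substitute s = j2:
Numerator: 200(j2) + 4000 = 4000 + j400
Denominator: (j2)^2 + 3000(j2) + 2000000 = 1999996 + j6000
|N| = √(4000² + 400²) ≈ 4020, ∠N ≈ 5.71°
|D| = √(1999996² + 6000²) ≈ 2e+06, ∠D ≈ 0.17°
|G| = 4020 / 2e+06 ≈ 0.00201
Gain = 20 log₁₀(0.00201) ≈ -53.94 dB
∠G = 5.71° − 0.17° = 5.54°

-53.9 dB, 5.5°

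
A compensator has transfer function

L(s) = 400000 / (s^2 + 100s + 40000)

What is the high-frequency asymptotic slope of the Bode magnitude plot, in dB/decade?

-40 dB/decade

Each pole contributes −20 dB/decade at high frequency; each zero contributes +20 dB/decade.
Net: 0 zero(s) − 2 pole(s) → -40 dB/decade.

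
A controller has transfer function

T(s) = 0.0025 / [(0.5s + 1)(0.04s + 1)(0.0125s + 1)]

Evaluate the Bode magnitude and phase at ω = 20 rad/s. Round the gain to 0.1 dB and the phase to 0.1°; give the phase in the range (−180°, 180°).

At ω = 20 rad/s:
pole (1 + j20·0.5) = 1 + j10 → |·| ≈ 10.05, ∠ ≈ 84.29°
pole (1 + j20·0.04) = 1 + j0.8 → |·| ≈ 1.2806, ∠ ≈ 38.66°
pole (1 + j20·0.0125) = 1 + j0.25 → |·| ≈ 1.0308, ∠ ≈ 14.04°
|T| = 0.0025 · 1 / (10.05 · 1.2806 · 1.0308) ≈ 0.00018845
Gain = 20 log₁₀(0.00018845) ≈ -74.50 dB
∠T = (0°) − (84.29° + 38.66° + 14.04°) = -136.99°

-74.5 dB, -137.0°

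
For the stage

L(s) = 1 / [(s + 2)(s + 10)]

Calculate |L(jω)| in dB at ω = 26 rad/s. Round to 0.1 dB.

At s = jω = j26:
pole (s+2): 2 + j26 → |·| = √(2²+26²) = √680 ≈ 26.077, ∠ = arctan(26/2) ≈ 85.60°
pole (s+10): 10 + j26 → |·| = √(10²+26²) = √776 ≈ 27.857, ∠ = arctan(26/10) ≈ 68.96°
|L| = 1 / 726.43 ≈ 0.0013766
Gain = 20 log₁₀(0.0013766) ≈ -57.22 dB

-57.2 dB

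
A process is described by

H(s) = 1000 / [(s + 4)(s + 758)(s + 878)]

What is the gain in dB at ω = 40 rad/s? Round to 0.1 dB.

At s = jω = j40:
pole (s+4): 4 + j40 → |·| = √(4²+40²) = √1616 ≈ 40.2, ∠ = arctan(40/4) ≈ 84.29°
pole (s+758): 758 + j40 → |·| = √(758²+40²) = √576164 ≈ 759.05, ∠ = arctan(40/758) ≈ 3.02°
pole (s+878): 878 + j40 → |·| = √(878²+40²) = √772484 ≈ 878.91, ∠ = arctan(40/878) ≈ 2.61°
|H| = 1000 / 2.6819e+07 ≈ 3.7287e-05
Gain = 20 log₁₀(3.7287e-05) ≈ -88.57 dB

-88.6 dB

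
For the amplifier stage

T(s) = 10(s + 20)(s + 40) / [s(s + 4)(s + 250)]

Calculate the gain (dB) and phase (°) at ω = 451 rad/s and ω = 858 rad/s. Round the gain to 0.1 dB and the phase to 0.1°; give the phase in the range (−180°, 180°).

At s = jω = j451:
zero (s+20): 20 + j451 → |·| = √(20²+451²) = √203801 ≈ 451.44, ∠ = arctan(451/20) ≈ 87.46°
zero (s+40): 40 + j451 → |·| = √(40²+451²) = √205001 ≈ 452.77, ∠ = arctan(451/40) ≈ 84.93°
pole (s+4): 4 + j451 → |·| = √(4²+451²) = √203417 ≈ 451.02, ∠ = arctan(451/4) ≈ 89.49°
pole (s+250): 250 + j451 → |·| = √(250²+451²) = √265901 ≈ 515.66, ∠ = arctan(451/250) ≈ 61.00°
pole at origin: |s| = 451, ∠ = 90.00° (in denominator)
|T| = 10 · 2.044e+05 / 1.0489e+08 ≈ 0.019487
Gain = 20 log₁₀(0.019487) ≈ -34.21 dB
∠T = 172.39° − 240.49° = -68.10°

At s = jω = j858:
zero (s+20): 20 + j858 → |·| = √(20²+858²) = √736564 ≈ 858.23, ∠ = arctan(858/20) ≈ 88.66°
zero (s+40): 40 + j858 → |·| = √(40²+858²) = √737764 ≈ 858.93, ∠ = arctan(858/40) ≈ 87.33°
pole (s+4): 4 + j858 → |·| = √(4²+858²) = √736180 ≈ 858.01, ∠ = arctan(858/4) ≈ 89.73°
pole (s+250): 250 + j858 → |·| = √(250²+858²) = √798664 ≈ 893.68, ∠ = arctan(858/250) ≈ 73.76°
pole at origin: |s| = 858, ∠ = 90.00° (in denominator)
|T| = 10 · 7.3716e+05 / 6.579e+08 ≈ 0.011205
Gain = 20 log₁₀(0.011205) ≈ -39.01 dB
∠T = 175.99° − 253.49° = -77.50°

ω = 451: -34.2 dB, -68.1°; ω = 858: -39.0 dB, -77.5°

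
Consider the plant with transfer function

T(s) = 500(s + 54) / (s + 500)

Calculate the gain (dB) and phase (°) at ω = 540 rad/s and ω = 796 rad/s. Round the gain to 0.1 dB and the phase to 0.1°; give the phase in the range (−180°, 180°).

At s = jω = j540:
zero (s+54): 54 + j540 → |·| = √(54²+540²) = √294516 ≈ 542.69, ∠ = arctan(540/54) ≈ 84.29°
pole (s+500): 500 + j540 → |·| = √(500²+540²) = √541600 ≈ 735.93, ∠ = arctan(540/500) ≈ 47.20°
|T| = 500 · 542.69 / 735.93 ≈ 368.71
Gain = 20 log₁₀(368.71) ≈ 51.33 dB
∠T = 84.29° − 47.20° = 37.09°

At s = jω = j796:
zero (s+54): 54 + j796 → |·| = √(54²+796²) = √636532 ≈ 797.83, ∠ = arctan(796/54) ≈ 86.12°
pole (s+500): 500 + j796 → |·| = √(500²+796²) = √883616 ≈ 940.01, ∠ = arctan(796/500) ≈ 57.87°
|T| = 500 · 797.83 / 940.01 ≈ 424.37
Gain = 20 log₁₀(424.37) ≈ 52.55 dB
∠T = 86.12° − 57.87° = 28.25°

ω = 540: 51.3 dB, 37.1°; ω = 796: 52.6 dB, 28.3°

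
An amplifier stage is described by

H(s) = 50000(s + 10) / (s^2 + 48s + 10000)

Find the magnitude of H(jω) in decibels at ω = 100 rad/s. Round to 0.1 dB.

At s = jω = j100:
zero (s+10): 10 + j100 → |·| = √(10²+100²) = √10100 ≈ 100.5, ∠ = arctan(100/10) ≈ 84.29°
quadratic: (j100)² + 48·j100 + 10000 = 0 + j4800 → |·| ≈ 4800, ∠ ≈ 90.00°
|H| = 50000 · 100.5 / 4800 ≈ 1046.9
Gain = 20 log₁₀(1046.9) ≈ 60.40 dB

60.4 dB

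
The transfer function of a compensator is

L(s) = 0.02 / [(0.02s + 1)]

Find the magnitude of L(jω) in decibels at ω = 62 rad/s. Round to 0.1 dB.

At ω = 62 rad/s:
pole (1 + j62·0.02) = 1 + j1.24 → |·| ≈ 1.593, ∠ ≈ 51.12°
|L| = 0.02 · 1 / (1.593) ≈ 0.012555
Gain = 20 log₁₀(0.012555) ≈ -38.02 dB

-38.0 dB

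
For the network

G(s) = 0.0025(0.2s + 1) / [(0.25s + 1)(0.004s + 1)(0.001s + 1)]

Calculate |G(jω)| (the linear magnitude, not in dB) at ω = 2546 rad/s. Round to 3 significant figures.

7.15e-05

At ω = 2546 rad/s:
zero (1 + j2546·0.2) = 1 + j509.2 → |·| ≈ 509.2, ∠ ≈ 89.89°
pole (1 + j2546·0.25) = 1 + j636.5 → |·| ≈ 636.5, ∠ ≈ 89.91°
pole (1 + j2546·0.004) = 1 + j10.184 → |·| ≈ 10.233, ∠ ≈ 84.39°
pole (1 + j2546·0.001) = 1 + j2.546 → |·| ≈ 2.7353, ∠ ≈ 68.56°
|G| = 0.0025 · 509.2 / (636.5 · 10.233 · 2.7353) ≈ 7.1453e-05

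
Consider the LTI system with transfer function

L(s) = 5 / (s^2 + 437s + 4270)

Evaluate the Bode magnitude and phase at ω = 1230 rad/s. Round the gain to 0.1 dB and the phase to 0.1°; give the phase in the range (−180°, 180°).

-110.1 dB, -160.4°

Substitute s = j1230:
Numerator: 5 = 5 + j0
Denominator: (j1230)^2 + 437(j1230) + 4270 = -1508630 + j537510
|N| = √(5² + 0²) ≈ 5, ∠N ≈ 0.00°
|D| = √(1508630² + 537510²) ≈ 1.6015e+06, ∠D ≈ 160.39°
|L| = 5 / 1.6015e+06 ≈ 3.1221e-06
Gain = 20 log₁₀(3.1221e-06) ≈ -110.11 dB
∠L = 0.00° − 160.39° = -160.39°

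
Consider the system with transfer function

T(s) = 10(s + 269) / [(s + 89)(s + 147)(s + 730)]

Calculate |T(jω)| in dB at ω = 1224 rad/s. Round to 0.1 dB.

-104.7 dB

At s = jω = j1224:
zero (s+269): 269 + j1224 → |·| = √(269²+1224²) = √1570537 ≈ 1253.2, ∠ = arctan(1224/269) ≈ 77.61°
pole (s+89): 89 + j1224 → |·| = √(89²+1224²) = √1506097 ≈ 1227.2, ∠ = arctan(1224/89) ≈ 85.84°
pole (s+147): 147 + j1224 → |·| = √(147²+1224²) = √1519785 ≈ 1232.8, ∠ = arctan(1224/147) ≈ 83.15°
pole (s+730): 730 + j1224 → |·| = √(730²+1224²) = √2031076 ≈ 1425.2, ∠ = arctan(1224/730) ≈ 59.19°
|T| = 10 · 1253.2 / 2.1562e+09 ≈ 5.8121e-06
Gain = 20 log₁₀(5.8121e-06) ≈ -104.71 dB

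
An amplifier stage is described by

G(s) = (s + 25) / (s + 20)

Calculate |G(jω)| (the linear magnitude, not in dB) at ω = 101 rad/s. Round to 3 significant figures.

1.01

Substitute s = j101:
Numerator: (j101) + 25 = 25 + j101
Denominator: (j101) + 20 = 20 + j101
|N| = √(25² + 101²) ≈ 104.05, ∠N ≈ 76.10°
|D| = √(20² + 101²) ≈ 102.96, ∠D ≈ 78.80°
|G| = 104.05 / 102.96 ≈ 1.0106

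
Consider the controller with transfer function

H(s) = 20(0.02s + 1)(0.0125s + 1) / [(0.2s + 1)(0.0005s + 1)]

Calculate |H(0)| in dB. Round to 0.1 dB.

H(0) = 20 · 1 / 1 = 20
20 log₁₀(20) ≈ 26.02 dB

26.0 dB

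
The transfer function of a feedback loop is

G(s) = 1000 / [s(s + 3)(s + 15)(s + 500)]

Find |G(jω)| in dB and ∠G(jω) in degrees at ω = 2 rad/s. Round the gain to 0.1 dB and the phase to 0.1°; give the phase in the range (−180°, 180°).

At s = jω = j2:
pole (s+3): 3 + j2 → |·| = √(3²+2²) = √13 ≈ 3.6056, ∠ = arctan(2/3) ≈ 33.69°
pole (s+15): 15 + j2 → |·| = √(15²+2²) = √229 ≈ 15.133, ∠ = arctan(2/15) ≈ 7.59°
pole (s+500): 500 + j2 → |·| = √(500²+2²) = √250004 ≈ 500, ∠ = arctan(2/500) ≈ 0.23°
pole at origin: |s| = 2, ∠ = 90.00° (in denominator)
|G| = 1000 / 54564 ≈ 0.018327
Gain = 20 log₁₀(0.018327) ≈ -34.74 dB
∠G = 0.00° − 131.51° = -131.51°

-34.7 dB, -131.5°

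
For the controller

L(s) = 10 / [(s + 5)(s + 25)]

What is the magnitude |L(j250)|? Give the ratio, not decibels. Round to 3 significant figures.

At s = jω = j250:
pole (s+5): 5 + j250 → |·| = √(5²+250²) = √62525 ≈ 250.05, ∠ = arctan(250/5) ≈ 88.85°
pole (s+25): 25 + j250 → |·| = √(25²+250²) = √63125 ≈ 251.25, ∠ = arctan(250/25) ≈ 84.29°
|L| = 10 / 62825 ≈ 0.00015917

0.000159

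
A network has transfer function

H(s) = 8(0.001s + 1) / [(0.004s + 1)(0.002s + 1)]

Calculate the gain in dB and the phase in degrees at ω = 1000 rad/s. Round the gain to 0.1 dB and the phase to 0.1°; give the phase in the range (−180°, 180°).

At ω = 1000 rad/s:
zero (1 + j1000·0.001) = 1 + j1 → |·| ≈ 1.4142, ∠ ≈ 45.00°
pole (1 + j1000·0.004) = 1 + j4 → |·| ≈ 4.1231, ∠ ≈ 75.96°
pole (1 + j1000·0.002) = 1 + j2 → |·| ≈ 2.2361, ∠ ≈ 63.43°
|H| = 8 · 1.4142 / (4.1231 · 2.2361) ≈ 1.2271
Gain = 20 log₁₀(1.2271) ≈ 1.78 dB
∠H = (45.00°) − (75.96° + 63.43°) = -94.39°

1.8 dB, -94.4°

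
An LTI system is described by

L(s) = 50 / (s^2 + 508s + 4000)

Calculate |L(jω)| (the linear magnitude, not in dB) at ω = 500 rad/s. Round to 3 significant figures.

Substitute s = j500:
Numerator: 50 = 50 + j0
Denominator: (j500)^2 + 508(j500) + 4000 = -246000 + j254000
|N| = √(50² + 0²) ≈ 50, ∠N ≈ 0.00°
|D| = √(246000² + 254000²) ≈ 3.536e+05, ∠D ≈ 134.08°
|L| = 50 / 3.536e+05 ≈ 0.0001414

0.000141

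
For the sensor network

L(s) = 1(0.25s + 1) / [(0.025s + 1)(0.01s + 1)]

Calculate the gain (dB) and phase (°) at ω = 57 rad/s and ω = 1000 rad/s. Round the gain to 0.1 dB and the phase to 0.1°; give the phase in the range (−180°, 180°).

ω = 57: 17.1 dB, 1.4°; ω = 1000: -0.1 dB, -82.2°

At ω = 57 rad/s:
zero (1 + j57·0.25) = 1 + j14.25 → |·| ≈ 14.285, ∠ ≈ 85.99°
pole (1 + j57·0.025) = 1 + j1.425 → |·| ≈ 1.7409, ∠ ≈ 54.94°
pole (1 + j57·0.01) = 1 + j0.57 → |·| ≈ 1.151, ∠ ≈ 29.68°
|L| = 1 · 14.285 / (1.7409 · 1.151) ≈ 7.129
Gain = 20 log₁₀(7.129) ≈ 17.06 dB
∠L = (85.99°) − (54.94° + 29.68°) = 1.37°

At ω = 1000 rad/s:
zero (1 + j1000·0.25) = 1 + j250 → |·| ≈ 250, ∠ ≈ 89.77°
pole (1 + j1000·0.025) = 1 + j25 → |·| ≈ 25.02, ∠ ≈ 87.71°
pole (1 + j1000·0.01) = 1 + j10 → |·| ≈ 10.05, ∠ ≈ 84.29°
|L| = 1 · 250 / (25.02 · 10.05) ≈ 0.99423
Gain = 20 log₁₀(0.99423) ≈ -0.05 dB
∠L = (89.77°) − (87.71° + 84.29°) = -82.23°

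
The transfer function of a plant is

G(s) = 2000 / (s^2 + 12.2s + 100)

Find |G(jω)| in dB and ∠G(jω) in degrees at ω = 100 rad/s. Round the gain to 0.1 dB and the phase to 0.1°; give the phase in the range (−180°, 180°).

At s = jω = j100:
quadratic: (j100)² + 12.2·j100 + 100 = -9900 + j1220 → |·| ≈ 9974.9, ∠ ≈ 172.97°
|G| = 2000 / 9974.9 ≈ 0.2005
Gain = 20 log₁₀(0.2005) ≈ -13.96 dB
∠G = 0.00° − 172.97° = -172.97°

-14.0 dB, -173.0°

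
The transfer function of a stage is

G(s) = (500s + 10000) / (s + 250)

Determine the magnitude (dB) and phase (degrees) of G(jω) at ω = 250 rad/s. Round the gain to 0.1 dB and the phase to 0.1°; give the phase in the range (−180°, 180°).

Substitute s = j250:
Numerator: 500(j250) + 10000 = 10000 + j125000
Denominator: (j250) + 250 = 250 + j250
|N| = √(10000² + 125000²) ≈ 1.254e+05, ∠N ≈ 85.43°
|D| = √(250² + 250²) ≈ 353.55, ∠D ≈ 45.00°
|G| = 1.254e+05 / 353.55 ≈ 354.69
Gain = 20 log₁₀(354.69) ≈ 51.00 dB
∠G = 85.43° − 45.00° = 40.43°

51.0 dB, 40.4°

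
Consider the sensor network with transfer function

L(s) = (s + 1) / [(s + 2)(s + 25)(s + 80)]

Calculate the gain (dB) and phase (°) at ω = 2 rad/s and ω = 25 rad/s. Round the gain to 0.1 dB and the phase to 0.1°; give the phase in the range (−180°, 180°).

At s = jω = j2:
zero (s+1): 1 + j2 → |·| = √(1²+2²) = √5 ≈ 2.2361, ∠ = arctan(2/1) ≈ 63.43°
pole (s+2): 2 + j2 → |·| = √(2²+2²) = √8 ≈ 2.8284, ∠ = arctan(2/2) ≈ 45.00°
pole (s+25): 25 + j2 → |·| = √(25²+2²) = √629 ≈ 25.08, ∠ = arctan(2/25) ≈ 4.57°
pole (s+80): 80 + j2 → |·| = √(80²+2²) = √6404 ≈ 80.025, ∠ = arctan(2/80) ≈ 1.43°
|L| = 1 · 2.2361 / 5676.7 ≈ 0.00039391
Gain = 20 log₁₀(0.00039391) ≈ -68.09 dB
∠L = 63.43° − 51.00° = 12.43°

At s = jω = j25:
zero (s+1): 1 + j25 → |·| = √(1²+25²) = √626 ≈ 25.02, ∠ = arctan(25/1) ≈ 87.71°
pole (s+2): 2 + j25 → |·| = √(2²+25²) = √629 ≈ 25.08, ∠ = arctan(25/2) ≈ 85.43°
pole (s+25): 25 + j25 → |·| = √(25²+25²) = √1250 ≈ 35.355, ∠ = arctan(25/25) ≈ 45.00°
pole (s+80): 80 + j25 → |·| = √(80²+25²) = √7025 ≈ 83.815, ∠ = arctan(25/80) ≈ 17.35°
|L| = 1 · 25.02 / 74319 ≈ 0.00033666
Gain = 20 log₁₀(0.00033666) ≈ -69.46 dB
∠L = 87.71° − 147.78° = -60.07°

ω = 2: -68.1 dB, 12.4°; ω = 25: -69.5 dB, -60.1°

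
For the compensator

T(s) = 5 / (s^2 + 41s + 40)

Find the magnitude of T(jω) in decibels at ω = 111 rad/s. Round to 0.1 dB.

Substitute s = j111:
Numerator: 5 = 5 + j0
Denominator: (j111)^2 + 41(j111) + 40 = -12281 + j4551
|N| = √(5² + 0²) ≈ 5, ∠N ≈ 0.00°
|D| = √(12281² + 4551²) ≈ 13097, ∠D ≈ 159.67°
|T| = 5 / 13097 ≈ 0.00038177
Gain = 20 log₁₀(0.00038177) ≈ -68.36 dB

-68.4 dB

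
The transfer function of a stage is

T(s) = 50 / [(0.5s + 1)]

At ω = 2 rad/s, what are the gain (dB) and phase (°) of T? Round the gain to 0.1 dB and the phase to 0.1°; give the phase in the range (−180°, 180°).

31.0 dB, -45.0°

At ω = 2 rad/s:
pole (1 + j2·0.5) = 1 + j1 → |·| ≈ 1.4142, ∠ ≈ 45.00°
|T| = 50 · 1 / (1.4142) ≈ 35.356
Gain = 20 log₁₀(35.356) ≈ 30.97 dB
∠T = (0°) − (45.00°) = -45.00°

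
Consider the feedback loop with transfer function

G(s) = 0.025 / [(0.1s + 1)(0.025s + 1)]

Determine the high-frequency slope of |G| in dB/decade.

Each pole contributes −20 dB/decade at high frequency; each zero contributes +20 dB/decade.
Net: 0 zero(s) − 2 pole(s) → -40 dB/decade.

-40 dB/decade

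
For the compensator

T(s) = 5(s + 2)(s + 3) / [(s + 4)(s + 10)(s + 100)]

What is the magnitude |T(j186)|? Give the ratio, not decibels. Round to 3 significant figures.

At s = jω = j186:
zero (s+2): 2 + j186 → |·| = √(2²+186²) = √34600 ≈ 186.01, ∠ = arctan(186/2) ≈ 89.38°
zero (s+3): 3 + j186 → |·| = √(3²+186²) = √34605 ≈ 186.02, ∠ = arctan(186/3) ≈ 89.08°
pole (s+4): 4 + j186 → |·| = √(4²+186²) = √34612 ≈ 186.04, ∠ = arctan(186/4) ≈ 88.77°
pole (s+10): 10 + j186 → |·| = √(10²+186²) = √34696 ≈ 186.27, ∠ = arctan(186/10) ≈ 86.92°
pole (s+100): 100 + j186 → |·| = √(100²+186²) = √44596 ≈ 211.18, ∠ = arctan(186/100) ≈ 61.74°
|T| = 5 · 34602 / 7.3182e+06 ≈ 0.023641

0.0236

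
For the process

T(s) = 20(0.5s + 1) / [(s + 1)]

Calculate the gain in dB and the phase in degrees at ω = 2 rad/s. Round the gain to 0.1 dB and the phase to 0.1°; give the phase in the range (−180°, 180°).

22.0 dB, -18.4°

At ω = 2 rad/s:
zero (1 + j2·0.5) = 1 + j1 → |·| ≈ 1.4142, ∠ ≈ 45.00°
pole (1 + j2·1) = 1 + j2 → |·| ≈ 2.2361, ∠ ≈ 63.43°
|T| = 20 · 1.4142 / (2.2361) ≈ 12.649
Gain = 20 log₁₀(12.649) ≈ 22.04 dB
∠T = (45.00°) − (63.43°) = -18.43°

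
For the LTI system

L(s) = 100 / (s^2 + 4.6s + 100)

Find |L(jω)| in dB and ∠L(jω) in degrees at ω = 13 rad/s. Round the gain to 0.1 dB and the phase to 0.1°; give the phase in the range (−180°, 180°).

At s = jω = j13:
quadratic: (j13)² + 4.6·j13 + 100 = -69 + j59.8 → |·| ≈ 91.307, ∠ ≈ 139.09°
|L| = 100 / 91.307 ≈ 1.0952
Gain = 20 log₁₀(1.0952) ≈ 0.79 dB
∠L = 0.00° − 139.09° = -139.09°

0.8 dB, -139.1°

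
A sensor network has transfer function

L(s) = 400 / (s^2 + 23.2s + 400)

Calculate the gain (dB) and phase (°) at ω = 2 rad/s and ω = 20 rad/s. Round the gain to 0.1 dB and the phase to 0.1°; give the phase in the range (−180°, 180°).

ω = 2: 0.0 dB, -6.7°; ω = 20: -1.3 dB, -90.0°

At s = jω = j2:
quadratic: (j2)² + 23.2·j2 + 400 = 396 + j46.4 → |·| ≈ 398.71, ∠ ≈ 6.68°
|L| = 400 / 398.71 ≈ 1.0032
Gain = 20 log₁₀(1.0032) ≈ 0.03 dB
∠L = 0.00° − 6.68° = -6.68°

At s = jω = j20:
quadratic: (j20)² + 23.2·j20 + 400 = 0 + j464 → |·| ≈ 464, ∠ ≈ 90.00°
|L| = 400 / 464 ≈ 0.86207
Gain = 20 log₁₀(0.86207) ≈ -1.29 dB
∠L = 0.00° − 90.00° = -90.00°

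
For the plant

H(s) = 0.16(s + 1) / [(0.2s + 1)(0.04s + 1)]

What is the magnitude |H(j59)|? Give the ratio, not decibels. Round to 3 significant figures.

At ω = 59 rad/s:
zero (1 + j59·1) = 1 + j59 → |·| ≈ 59.008, ∠ ≈ 89.03°
pole (1 + j59·0.2) = 1 + j11.8 → |·| ≈ 11.842, ∠ ≈ 85.16°
pole (1 + j59·0.04) = 1 + j2.36 → |·| ≈ 2.5631, ∠ ≈ 67.04°
|H| = 0.16 · 59.008 / (11.842 · 2.5631) ≈ 0.31106

0.311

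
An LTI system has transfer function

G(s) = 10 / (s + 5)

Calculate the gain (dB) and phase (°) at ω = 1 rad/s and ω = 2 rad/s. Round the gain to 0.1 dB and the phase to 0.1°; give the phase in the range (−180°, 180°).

Substitute s = j1:
Numerator: 10 = 10 + j0
Denominator: (j1) + 5 = 5 + j1
|N| = √(10² + 0²) ≈ 10, ∠N ≈ 0.00°
|D| = √(5² + 1²) ≈ 5.099, ∠D ≈ 11.31°
|G| = 10 / 5.099 ≈ 1.9612
Gain = 20 log₁₀(1.9612) ≈ 5.85 dB
∠G = 0.00° − 11.31° = -11.31°

Substitute s = j2:
Numerator: 10 = 10 + j0
Denominator: (j2) + 5 = 5 + j2
|N| = √(10² + 0²) ≈ 10, ∠N ≈ 0.00°
|D| = √(5² + 2²) ≈ 5.3852, ∠D ≈ 21.80°
|G| = 10 / 5.3852 ≈ 1.8569
Gain = 20 log₁₀(1.8569) ≈ 5.38 dB
∠G = 0.00° − 21.80° = -21.80°

ω = 1: 5.9 dB, -11.3°; ω = 2: 5.4 dB, -21.8°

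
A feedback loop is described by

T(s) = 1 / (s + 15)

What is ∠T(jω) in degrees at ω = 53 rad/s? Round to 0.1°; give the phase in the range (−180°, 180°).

-74.2°

Substitute s = j53:
Numerator: 1 = 1 + j0
Denominator: (j53) + 15 = 15 + j53
|N| = √(1² + 0²) ≈ 1, ∠N ≈ 0.00°
|D| = √(15² + 53²) ≈ 55.082, ∠D ≈ 74.20°
∠T = 0.00° − 74.20° = -74.20°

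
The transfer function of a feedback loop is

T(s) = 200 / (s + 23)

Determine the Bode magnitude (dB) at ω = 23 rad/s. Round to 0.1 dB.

At s = jω = j23:
pole (s+23): 23 + j23 → |·| = √(23²+23²) = √1058 ≈ 32.527, ∠ = arctan(23/23) ≈ 45.00°
|T| = 200 / 32.527 ≈ 6.1487
Gain = 20 log₁₀(6.1487) ≈ 15.78 dB

15.8 dB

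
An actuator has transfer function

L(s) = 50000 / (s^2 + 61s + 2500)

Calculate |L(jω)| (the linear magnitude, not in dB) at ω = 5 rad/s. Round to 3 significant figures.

20.1

At s = jω = j5:
quadratic: (j5)² + 61·j5 + 2500 = 2475 + j305 → |·| ≈ 2493.7, ∠ ≈ 7.03°
|L| = 50000 / 2493.7 ≈ 20.051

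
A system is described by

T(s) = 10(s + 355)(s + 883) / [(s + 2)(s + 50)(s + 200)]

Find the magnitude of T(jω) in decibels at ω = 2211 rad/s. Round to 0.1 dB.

At s = jω = j2211:
zero (s+355): 355 + j2211 → |·| = √(355²+2211²) = √5014546 ≈ 2239.3, ∠ = arctan(2211/355) ≈ 80.88°
zero (s+883): 883 + j2211 → |·| = √(883²+2211²) = √5668210 ≈ 2380.8, ∠ = arctan(2211/883) ≈ 68.23°
pole (s+2): 2 + j2211 → |·| = √(2²+2211²) = √4888525 ≈ 2211, ∠ = arctan(2211/2) ≈ 89.95°
pole (s+50): 50 + j2211 → |·| = √(50²+2211²) = √4891021 ≈ 2211.6, ∠ = arctan(2211/50) ≈ 88.70°
pole (s+200): 200 + j2211 → |·| = √(200²+2211²) = √4928521 ≈ 2220, ∠ = arctan(2211/200) ≈ 84.83°
|T| = 10 · 5.3313e+06 / 1.0855e+10 ≈ 0.0049114
Gain = 20 log₁₀(0.0049114) ≈ -46.18 dB

-46.2 dB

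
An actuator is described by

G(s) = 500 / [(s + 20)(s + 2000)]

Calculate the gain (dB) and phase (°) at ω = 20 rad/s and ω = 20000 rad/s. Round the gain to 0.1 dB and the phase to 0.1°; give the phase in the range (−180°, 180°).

ω = 20: -41.1 dB, -45.6°; ω = 20000: -118.1 dB, -174.2°

At s = jω = j20:
pole (s+20): 20 + j20 → |·| = √(20²+20²) = √800 ≈ 28.284, ∠ = arctan(20/20) ≈ 45.00°
pole (s+2000): 2000 + j20 → |·| = √(2000²+20²) = √4000400 ≈ 2000.1, ∠ = arctan(20/2000) ≈ 0.57°
|G| = 500 / 56571 ≈ 0.0088385
Gain = 20 log₁₀(0.0088385) ≈ -41.07 dB
∠G = 0.00° − 45.57° = -45.57°

At s = jω = j20000:
pole (s+20): 20 + j20000 → |·| = √(20²+20000²) = √400000400 ≈ 20000, ∠ = arctan(20000/20) ≈ 89.94°
pole (s+2000): 2000 + j20000 → |·| = √(2000²+20000²) = √404000000 ≈ 20100, ∠ = arctan(20000/2000) ≈ 84.29°
|G| = 500 / 4.02e+08 ≈ 1.2438e-06
Gain = 20 log₁₀(1.2438e-06) ≈ -118.10 dB
∠G = 0.00° − 174.23° = -174.23°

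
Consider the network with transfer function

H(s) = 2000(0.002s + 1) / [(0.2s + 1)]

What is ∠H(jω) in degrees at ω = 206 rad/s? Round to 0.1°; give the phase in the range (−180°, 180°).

-66.2°

At ω = 206 rad/s:
zero (1 + j206·0.002) = 1 + j0.412 → |·| ≈ 1.0815, ∠ ≈ 22.39°
pole (1 + j206·0.2) = 1 + j41.2 → |·| ≈ 41.212, ∠ ≈ 88.61°
∠H = (22.39°) − (88.61°) = -66.22°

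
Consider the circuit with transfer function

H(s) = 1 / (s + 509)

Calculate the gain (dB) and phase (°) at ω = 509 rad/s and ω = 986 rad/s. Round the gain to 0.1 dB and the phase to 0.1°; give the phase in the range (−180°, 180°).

ω = 509: -57.1 dB, -45.0°; ω = 986: -60.9 dB, -62.7°

At s = jω = j509:
pole (s+509): 509 + j509 → |·| = √(509²+509²) = √518162 ≈ 719.83, ∠ = arctan(509/509) ≈ 45.00°
|H| = 1 / 719.83 ≈ 0.0013892
Gain = 20 log₁₀(0.0013892) ≈ -57.14 dB
∠H = 0.00° − 45.00° = -45.00°

At s = jω = j986:
pole (s+509): 509 + j986 → |·| = √(509²+986²) = √1231277 ≈ 1109.6, ∠ = arctan(986/509) ≈ 62.70°
|H| = 1 / 1109.6 ≈ 0.00090123
Gain = 20 log₁₀(0.00090123) ≈ -60.90 dB
∠H = 0.00° − 62.70° = -62.70°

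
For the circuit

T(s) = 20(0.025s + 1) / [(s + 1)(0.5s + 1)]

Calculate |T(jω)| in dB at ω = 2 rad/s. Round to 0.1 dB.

At ω = 2 rad/s:
zero (1 + j2·0.025) = 1 + j0.05 → |·| ≈ 1.0012, ∠ ≈ 2.86°
pole (1 + j2·1) = 1 + j2 → |·| ≈ 2.2361, ∠ ≈ 63.43°
pole (1 + j2·0.5) = 1 + j1 → |·| ≈ 1.4142, ∠ ≈ 45.00°
|T| = 20 · 1.0012 / (2.2361 · 1.4142) ≈ 6.3321
Gain = 20 log₁₀(6.3321) ≈ 16.03 dB

16.0 dB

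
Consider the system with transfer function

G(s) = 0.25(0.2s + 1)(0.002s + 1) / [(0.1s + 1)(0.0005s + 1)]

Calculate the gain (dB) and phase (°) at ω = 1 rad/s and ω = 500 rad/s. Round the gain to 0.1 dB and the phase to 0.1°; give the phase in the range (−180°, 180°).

At ω = 1 rad/s:
zero (1 + j1·0.2) = 1 + j0.2 → |·| ≈ 1.0198, ∠ ≈ 11.31°
zero (1 + j1·0.002) = 1 + j0.002 → |·| ≈ 1, ∠ ≈ 0.11°
pole (1 + j1·0.1) = 1 + j0.1 → |·| ≈ 1.005, ∠ ≈ 5.71°
pole (1 + j1·0.0005) = 1 + j0.0005 → |·| ≈ 1, ∠ ≈ 0.03°
|G| = 0.25 · 1.0198 · 1 / (1.005 · 1) ≈ 0.25368
Gain = 20 log₁₀(0.25368) ≈ -11.91 dB
∠G = (11.31° + 0.11°) − (5.71° + 0.03°) = 5.68°

At ω = 500 rad/s:
zero (1 + j500·0.2) = 1 + j100 → |·| ≈ 100, ∠ ≈ 89.43°
zero (1 + j500·0.002) = 1 + j1 → |·| ≈ 1.4142, ∠ ≈ 45.00°
pole (1 + j500·0.1) = 1 + j50 → |·| ≈ 50.01, ∠ ≈ 88.85°
pole (1 + j500·0.0005) = 1 + j0.25 → |·| ≈ 1.0308, ∠ ≈ 14.04°
|G| = 0.25 · 100 · 1.4142 / (50.01 · 1.0308) ≈ 0.68583
Gain = 20 log₁₀(0.68583) ≈ -3.28 dB
∠G = (89.43° + 45.00°) − (88.85° + 14.04°) = 31.54°

ω = 1: -11.9 dB, 5.7°; ω = 500: -3.3 dB, 31.5°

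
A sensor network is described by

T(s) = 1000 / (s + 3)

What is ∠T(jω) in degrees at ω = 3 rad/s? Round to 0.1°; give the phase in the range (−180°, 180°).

At s = jω = j3:
pole (s+3): 3 + j3 → |·| = √(3²+3²) = √18 ≈ 4.2426, ∠ = arctan(3/3) ≈ 45.00°
∠T = 0.00° − 45.00° = -45.00°

-45.0°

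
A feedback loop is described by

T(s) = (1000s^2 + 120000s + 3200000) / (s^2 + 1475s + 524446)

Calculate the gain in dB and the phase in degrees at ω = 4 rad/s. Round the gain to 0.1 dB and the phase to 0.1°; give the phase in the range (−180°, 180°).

Substitute s = j4:
Numerator: 1000(j4)^2 + 120000(j4) + 3200000 = 3184000 + j480000
Denominator: (j4)^2 + 1475(j4) + 524446 = 524430 + j5900
|N| = √(3184000² + 480000²) ≈ 3.22e+06, ∠N ≈ 8.57°
|D| = √(524430² + 5900²) ≈ 5.2446e+05, ∠D ≈ 0.64°
|T| = 3.22e+06 / 5.2446e+05 ≈ 6.1396
Gain = 20 log₁₀(6.1396) ≈ 15.76 dB
∠T = 8.57° − 0.64° = 7.93°

15.8 dB, 7.9°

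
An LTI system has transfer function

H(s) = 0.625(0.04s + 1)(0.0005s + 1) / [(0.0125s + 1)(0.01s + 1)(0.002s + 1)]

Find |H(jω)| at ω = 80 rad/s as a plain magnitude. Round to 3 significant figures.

At ω = 80 rad/s:
zero (1 + j80·0.04) = 1 + j3.2 → |·| ≈ 3.3526, ∠ ≈ 72.65°
zero (1 + j80·0.0005) = 1 + j0.04 → |·| ≈ 1.0008, ∠ ≈ 2.29°
pole (1 + j80·0.0125) = 1 + j1 → |·| ≈ 1.4142, ∠ ≈ 45.00°
pole (1 + j80·0.01) = 1 + j0.8 → |·| ≈ 1.2806, ∠ ≈ 38.66°
pole (1 + j80·0.002) = 1 + j0.16 → |·| ≈ 1.0127, ∠ ≈ 9.09°
|H| = 0.625 · 3.3526 · 1.0008 / (1.4142 · 1.2806 · 1.0127) ≈ 1.1434

1.14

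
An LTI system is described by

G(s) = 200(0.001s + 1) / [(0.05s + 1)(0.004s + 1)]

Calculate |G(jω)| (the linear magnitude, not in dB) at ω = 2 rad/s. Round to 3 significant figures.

At ω = 2 rad/s:
zero (1 + j2·0.001) = 1 + j0.002 → |·| ≈ 1, ∠ ≈ 0.11°
pole (1 + j2·0.05) = 1 + j0.1 → |·| ≈ 1.005, ∠ ≈ 5.71°
pole (1 + j2·0.004) = 1 + j0.008 → |·| ≈ 1, ∠ ≈ 0.46°
|G| = 200 · 1 / (1.005 · 1) ≈ 199

199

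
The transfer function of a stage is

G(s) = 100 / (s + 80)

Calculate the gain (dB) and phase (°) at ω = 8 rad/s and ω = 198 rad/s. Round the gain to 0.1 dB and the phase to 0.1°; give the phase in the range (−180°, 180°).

ω = 8: 1.9 dB, -5.7°; ω = 198: -6.6 dB, -68.0°

At s = jω = j8:
pole (s+80): 80 + j8 → |·| = √(80²+8²) = √6464 ≈ 80.399, ∠ = arctan(8/80) ≈ 5.71°
|G| = 100 / 80.399 ≈ 1.2438
Gain = 20 log₁₀(1.2438) ≈ 1.90 dB
∠G = 0.00° − 5.71° = -5.71°

At s = jω = j198:
pole (s+80): 80 + j198 → |·| = √(80²+198²) = √45604 ≈ 213.55, ∠ = arctan(198/80) ≈ 68.00°
|G| = 100 / 213.55 ≈ 0.46827
Gain = 20 log₁₀(0.46827) ≈ -6.59 dB
∠G = 0.00° − 68.00° = -68.00°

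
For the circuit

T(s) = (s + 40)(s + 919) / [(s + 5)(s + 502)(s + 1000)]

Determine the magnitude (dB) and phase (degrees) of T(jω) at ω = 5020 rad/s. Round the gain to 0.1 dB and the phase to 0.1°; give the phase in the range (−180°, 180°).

At s = jω = j5020:
zero (s+40): 40 + j5020 → |·| = √(40²+5020²) = √25202000 ≈ 5020.2, ∠ = arctan(5020/40) ≈ 89.54°
zero (s+919): 919 + j5020 → |·| = √(919²+5020²) = √26044961 ≈ 5103.4, ∠ = arctan(5020/919) ≈ 79.63°
pole (s+5): 5 + j5020 → |·| = √(5²+5020²) = √25200425 ≈ 5020, ∠ = arctan(5020/5) ≈ 89.94°
pole (s+502): 502 + j5020 → |·| = √(502²+5020²) = √25452404 ≈ 5045, ∠ = arctan(5020/502) ≈ 84.29°
pole (s+1000): 1000 + j5020 → |·| = √(1000²+5020²) = √26200400 ≈ 5118.6, ∠ = arctan(5020/1000) ≈ 78.73°
|T| = 1 · 2.562e+07 / 1.2963e+11 ≈ 0.00019764
Gain = 20 log₁₀(0.00019764) ≈ -74.08 dB
∠T = 169.17° − 252.96° = -83.79°

-74.1 dB, -83.8°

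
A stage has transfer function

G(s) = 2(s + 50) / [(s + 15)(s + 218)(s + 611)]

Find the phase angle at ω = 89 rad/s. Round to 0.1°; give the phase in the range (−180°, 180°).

-50.3°

At s = jω = j89:
zero (s+50): 50 + j89 → |·| = √(50²+89²) = √10421 ≈ 102.08, ∠ = arctan(89/50) ≈ 60.67°
pole (s+15): 15 + j89 → |·| = √(15²+89²) = √8146 ≈ 90.255, ∠ = arctan(89/15) ≈ 80.43°
pole (s+218): 218 + j89 → |·| = √(218²+89²) = √55445 ≈ 235.47, ∠ = arctan(89/218) ≈ 22.21°
pole (s+611): 611 + j89 → |·| = √(611²+89²) = √381242 ≈ 617.45, ∠ = arctan(89/611) ≈ 8.29°
∠G = 60.67° − 110.93° = -50.26°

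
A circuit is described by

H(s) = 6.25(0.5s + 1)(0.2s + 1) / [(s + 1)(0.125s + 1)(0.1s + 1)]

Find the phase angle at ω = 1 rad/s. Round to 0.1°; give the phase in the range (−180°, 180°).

At ω = 1 rad/s:
zero (1 + j1·0.5) = 1 + j0.5 → |·| ≈ 1.118, ∠ ≈ 26.57°
zero (1 + j1·0.2) = 1 + j0.2 → |·| ≈ 1.0198, ∠ ≈ 11.31°
pole (1 + j1·1) = 1 + j1 → |·| ≈ 1.4142, ∠ ≈ 45.00°
pole (1 + j1·0.125) = 1 + j0.125 → |·| ≈ 1.0078, ∠ ≈ 7.13°
pole (1 + j1·0.1) = 1 + j0.1 → |·| ≈ 1.005, ∠ ≈ 5.71°
∠H = (26.57° + 11.31°) − (45.00° + 7.13° + 5.71°) = -19.96°

-20.0°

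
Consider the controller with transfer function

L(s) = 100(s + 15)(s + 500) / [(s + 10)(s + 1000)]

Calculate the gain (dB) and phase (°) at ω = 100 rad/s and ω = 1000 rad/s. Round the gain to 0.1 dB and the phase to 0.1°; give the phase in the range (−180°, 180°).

At s = jω = j100:
zero (s+15): 15 + j100 → |·| = √(15²+100²) = √10225 ≈ 101.12, ∠ = arctan(100/15) ≈ 81.47°
zero (s+500): 500 + j100 → |·| = √(500²+100²) = √260000 ≈ 509.9, ∠ = arctan(100/500) ≈ 11.31°
pole (s+10): 10 + j100 → |·| = √(10²+100²) = √10100 ≈ 100.5, ∠ = arctan(100/10) ≈ 84.29°
pole (s+1000): 1000 + j100 → |·| = √(1000²+100²) = √1010000 ≈ 1005, ∠ = arctan(100/1000) ≈ 5.71°
|L| = 100 · 51561 / 1.01e+05 ≈ 51.05
Gain = 20 log₁₀(51.05) ≈ 34.16 dB
∠L = 92.78° − 90.00° = 2.78°

At s = jω = j1000:
zero (s+15): 15 + j1000 → |·| = √(15²+1000²) = √1000225 ≈ 1000.1, ∠ = arctan(1000/15) ≈ 89.14°
zero (s+500): 500 + j1000 → |·| = √(500²+1000²) = √1250000 ≈ 1118, ∠ = arctan(1000/500) ≈ 63.43°
pole (s+10): 10 + j1000 → |·| = √(10²+1000²) = √1000100 ≈ 1000, ∠ = arctan(1000/10) ≈ 89.43°
pole (s+1000): 1000 + j1000 → |·| = √(1000²+1000²) = √2000000 ≈ 1414.2, ∠ = arctan(1000/1000) ≈ 45.00°
|L| = 100 · 1.1181e+06 / 1.4142e+06 ≈ 79.062
Gain = 20 log₁₀(79.062) ≈ 37.96 dB
∠L = 152.57° − 134.43° = 18.14°

ω = 100: 34.2 dB, 2.8°; ω = 1000: 38.0 dB, 18.1°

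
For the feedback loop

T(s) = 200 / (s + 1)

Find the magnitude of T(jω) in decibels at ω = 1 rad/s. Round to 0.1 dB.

43.0 dB

Substitute s = j1:
Numerator: 200 = 200 + j0
Denominator: (j1) + 1 = 1 + j1
|N| = √(200² + 0²) ≈ 200, ∠N ≈ 0.00°
|D| = √(1² + 1²) ≈ 1.4142, ∠D ≈ 45.00°
|T| = 200 / 1.4142 ≈ 141.42
Gain = 20 log₁₀(141.42) ≈ 43.01 dB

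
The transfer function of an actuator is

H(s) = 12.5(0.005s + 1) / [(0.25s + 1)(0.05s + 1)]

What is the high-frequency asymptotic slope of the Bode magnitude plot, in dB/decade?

Each pole contributes −20 dB/decade at high frequency; each zero contributes +20 dB/decade.
Net: 1 zero(s) − 2 pole(s) → -20 dB/decade.

-20 dB/decade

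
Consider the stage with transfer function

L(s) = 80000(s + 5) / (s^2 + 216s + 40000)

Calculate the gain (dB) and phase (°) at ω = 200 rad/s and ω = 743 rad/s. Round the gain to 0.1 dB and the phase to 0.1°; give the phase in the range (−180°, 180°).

At s = jω = j200:
zero (s+5): 5 + j200 → |·| = √(5²+200²) = √40025 ≈ 200.06, ∠ = arctan(200/5) ≈ 88.57°
quadratic: (j200)² + 216·j200 + 40000 = 0 + j43200 → |·| ≈ 43200, ∠ ≈ 90.00°
|L| = 80000 · 200.06 / 43200 ≈ 370.48
Gain = 20 log₁₀(370.48) ≈ 51.38 dB
∠L = 88.57° − 90.00° = -1.43°

At s = jω = j743:
zero (s+5): 5 + j743 → |·| = √(5²+743²) = √552074 ≈ 743.02, ∠ = arctan(743/5) ≈ 89.61°
quadratic: (j743)² + 216·j743 + 40000 = -512049 + j160488 → |·| ≈ 5.3661e+05, ∠ ≈ 162.60°
|L| = 80000 · 743.02 / 5.3661e+05 ≈ 110.77
Gain = 20 log₁₀(110.77) ≈ 40.89 dB
∠L = 89.61° − 162.60° = -72.99°

ω = 200: 51.4 dB, -1.4°; ω = 743: 40.9 dB, -73.0°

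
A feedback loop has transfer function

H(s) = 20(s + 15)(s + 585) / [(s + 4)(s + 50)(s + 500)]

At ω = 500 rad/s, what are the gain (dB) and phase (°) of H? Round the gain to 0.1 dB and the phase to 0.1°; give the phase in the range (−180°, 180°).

At s = jω = j500:
zero (s+15): 15 + j500 → |·| = √(15²+500²) = √250225 ≈ 500.22, ∠ = arctan(500/15) ≈ 88.28°
zero (s+585): 585 + j500 → |·| = √(585²+500²) = √592225 ≈ 769.56, ∠ = arctan(500/585) ≈ 40.52°
pole (s+4): 4 + j500 → |·| = √(4²+500²) = √250016 ≈ 500.02, ∠ = arctan(500/4) ≈ 89.54°
pole (s+50): 50 + j500 → |·| = √(50²+500²) = √252500 ≈ 502.49, ∠ = arctan(500/50) ≈ 84.29°
pole (s+500): 500 + j500 → |·| = √(500²+500²) = √500000 ≈ 707.11, ∠ = arctan(500/500) ≈ 45.00°
|H| = 20 · 3.8495e+05 / 1.7766e+08 ≈ 0.043336
Gain = 20 log₁₀(0.043336) ≈ -27.26 dB
∠H = 128.80° − 218.83° = -90.03°

-27.3 dB, -90.0°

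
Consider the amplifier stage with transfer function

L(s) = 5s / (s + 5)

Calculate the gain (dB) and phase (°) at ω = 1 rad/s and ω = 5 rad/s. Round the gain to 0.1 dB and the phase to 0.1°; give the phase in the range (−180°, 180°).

ω = 1: -0.2 dB, 78.7°; ω = 5: 11.0 dB, 45.0°

At s = jω = j1:
zero at origin: s = j1 → |·| = 1, ∠ = 90.00°
pole (s+5): 5 + j1 → |·| = √(5²+1²) = √26 ≈ 5.099, ∠ = arctan(1/5) ≈ 11.31°
|L| = 5 · 1 / 5.099 ≈ 0.98058
Gain = 20 log₁₀(0.98058) ≈ -0.17 dB
∠L = 90.00° − 11.31° = 78.69°

At s = jω = j5:
zero at origin: s = j5 → |·| = 5, ∠ = 90.00°
pole (s+5): 5 + j5 → |·| = √(5²+5²) = √50 ≈ 7.0711, ∠ = arctan(5/5) ≈ 45.00°
|L| = 5 · 5 / 7.0711 ≈ 3.5355
Gain = 20 log₁₀(3.5355) ≈ 10.97 dB
∠L = 90.00° − 45.00° = 45.00°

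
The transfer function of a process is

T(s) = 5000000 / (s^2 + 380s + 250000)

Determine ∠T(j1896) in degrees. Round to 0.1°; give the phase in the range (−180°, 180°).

-167.8°

At s = jω = j1896:
quadratic: (j1896)² + 380·j1896 + 250000 = -3344816 + j720480 → |·| ≈ 3.4215e+06, ∠ ≈ 167.84°
∠T = 0.00° − 167.84° = -167.84°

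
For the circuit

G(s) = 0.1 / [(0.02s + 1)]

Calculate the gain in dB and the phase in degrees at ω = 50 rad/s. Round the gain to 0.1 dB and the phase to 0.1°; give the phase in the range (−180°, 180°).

At ω = 50 rad/s:
pole (1 + j50·0.02) = 1 + j1 → |·| ≈ 1.4142, ∠ ≈ 45.00°
|G| = 0.1 · 1 / (1.4142) ≈ 0.070711
Gain = 20 log₁₀(0.070711) ≈ -23.01 dB
∠G = (0°) − (45.00°) = -45.00°

-23.0 dB, -45.0°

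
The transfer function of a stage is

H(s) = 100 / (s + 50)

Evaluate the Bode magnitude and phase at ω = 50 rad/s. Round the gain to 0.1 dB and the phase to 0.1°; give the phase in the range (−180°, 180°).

At s = jω = j50:
pole (s+50): 50 + j50 → |·| = √(50²+50²) = √5000 ≈ 70.711, ∠ = arctan(50/50) ≈ 45.00°
|H| = 100 / 70.711 ≈ 1.4142
Gain = 20 log₁₀(1.4142) ≈ 3.01 dB
∠H = 0.00° − 45.00° = -45.00°

3.0 dB, -45.0°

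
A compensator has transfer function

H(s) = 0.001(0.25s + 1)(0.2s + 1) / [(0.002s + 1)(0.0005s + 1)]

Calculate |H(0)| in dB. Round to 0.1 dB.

-60.0 dB

H(0) = 0.001 · 1 / 1 = 0.001
20 log₁₀(0.001) ≈ -60.00 dB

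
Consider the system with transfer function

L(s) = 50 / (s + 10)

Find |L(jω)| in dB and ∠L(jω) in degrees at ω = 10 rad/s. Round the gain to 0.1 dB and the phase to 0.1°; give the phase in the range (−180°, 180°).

11.0 dB, -45.0°

Substitute s = j10:
Numerator: 50 = 50 + j0
Denominator: (j10) + 10 = 10 + j10
|N| = √(50² + 0²) ≈ 50, ∠N ≈ 0.00°
|D| = √(10² + 10²) ≈ 14.142, ∠D ≈ 45.00°
|L| = 50 / 14.142 ≈ 3.5356
Gain = 20 log₁₀(3.5356) ≈ 10.97 dB
∠L = 0.00° − 45.00° = -45.00°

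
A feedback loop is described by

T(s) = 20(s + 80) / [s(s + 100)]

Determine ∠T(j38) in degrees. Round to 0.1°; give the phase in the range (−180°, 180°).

-85.4°

At s = jω = j38:
zero (s+80): 80 + j38 → |·| = √(80²+38²) = √7844 ≈ 88.566, ∠ = arctan(38/80) ≈ 25.41°
pole (s+100): 100 + j38 → |·| = √(100²+38²) = √11444 ≈ 106.98, ∠ = arctan(38/100) ≈ 20.81°
pole at origin: |s| = 38, ∠ = 90.00° (in denominator)
∠T = 25.41° − 110.81° = -85.40°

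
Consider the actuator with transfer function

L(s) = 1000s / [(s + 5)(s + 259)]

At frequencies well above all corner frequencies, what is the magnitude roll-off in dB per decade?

-20 dB/decade

Each pole contributes −20 dB/decade at high frequency; each zero contributes +20 dB/decade.
Net: 1 zero(s) − 2 pole(s) → -20 dB/decade.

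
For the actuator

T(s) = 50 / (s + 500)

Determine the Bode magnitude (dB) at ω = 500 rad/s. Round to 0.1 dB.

Substitute s = j500:
Numerator: 50 = 50 + j0
Denominator: (j500) + 500 = 500 + j500
|N| = √(50² + 0²) ≈ 50, ∠N ≈ 0.00°
|D| = √(500² + 500²) ≈ 707.11, ∠D ≈ 45.00°
|T| = 50 / 707.11 ≈ 0.07071
Gain = 20 log₁₀(0.07071) ≈ -23.01 dB

-23.0 dB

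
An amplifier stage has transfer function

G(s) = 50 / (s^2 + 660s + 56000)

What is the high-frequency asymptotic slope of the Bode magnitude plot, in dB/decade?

Each pole contributes −20 dB/decade at high frequency; each zero contributes +20 dB/decade.
Net: 0 zero(s) − 2 pole(s) → -40 dB/decade.

-40 dB/decade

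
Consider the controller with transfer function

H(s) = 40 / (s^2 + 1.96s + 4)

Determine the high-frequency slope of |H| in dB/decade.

Each pole contributes −20 dB/decade at high frequency; each zero contributes +20 dB/decade.
Net: 0 zero(s) − 2 pole(s) → -40 dB/decade.

-40 dB/decade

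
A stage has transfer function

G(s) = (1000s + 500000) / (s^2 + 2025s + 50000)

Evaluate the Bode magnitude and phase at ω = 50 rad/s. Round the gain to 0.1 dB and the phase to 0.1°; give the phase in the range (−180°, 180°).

Substitute s = j50:
Numerator: 1000(j50) + 500000 = 500000 + j50000
Denominator: (j50)^2 + 2025(j50) + 50000 = 47500 + j101250
|N| = √(500000² + 50000²) ≈ 5.0249e+05, ∠N ≈ 5.71°
|D| = √(47500² + 101250²) ≈ 1.1184e+05, ∠D ≈ 64.87°
|G| = 5.0249e+05 / 1.1184e+05 ≈ 4.4929
Gain = 20 log₁₀(4.4929) ≈ 13.05 dB
∠G = 5.71° − 64.87° = -59.16°

13.1 dB, -59.2°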